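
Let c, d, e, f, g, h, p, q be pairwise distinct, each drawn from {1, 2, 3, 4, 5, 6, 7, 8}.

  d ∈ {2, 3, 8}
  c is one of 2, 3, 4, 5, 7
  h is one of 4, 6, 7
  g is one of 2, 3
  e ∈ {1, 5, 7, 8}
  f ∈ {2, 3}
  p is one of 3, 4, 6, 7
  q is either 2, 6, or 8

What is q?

6

Among the 8 variables, 1 fits only e (and all 8 values in {1, 2, 3, 4, 5, 6, 7, 8} must be used), so e = 1.
Among the 7 still-open variables, 5 fits only c (and all 7 values in {2, 3, 4, 5, 6, 7, 8} must be used), so c = 5.
f and g between them cover only {2, 3} — a naked pair. Remove those values from d, p, q.
d has just one choice, so d = 8. So q can't be 8.
So q = 6.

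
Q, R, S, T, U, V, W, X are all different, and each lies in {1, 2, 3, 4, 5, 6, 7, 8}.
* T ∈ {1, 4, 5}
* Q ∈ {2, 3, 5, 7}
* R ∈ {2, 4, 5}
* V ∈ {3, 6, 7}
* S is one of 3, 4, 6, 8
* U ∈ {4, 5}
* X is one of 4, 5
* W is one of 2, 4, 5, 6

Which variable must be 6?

W

Among the 8 variables, 1 fits only T (and all 8 values in {1, 2, 3, 4, 5, 6, 7, 8} must be used), so T = 1.
The 7 still-open variables together cover exactly {2, 3, 4, 5, 6, 7, 8} — 7 values for 7 variables — and 8 appears only in S's list, so S = 8.
The 2 variables U and X are confined to {4, 5}, which locks those values in; drop them from Q, R, W.
R has just one choice, so R = 2. So Q, W can't be 2.
So 6 goes to W.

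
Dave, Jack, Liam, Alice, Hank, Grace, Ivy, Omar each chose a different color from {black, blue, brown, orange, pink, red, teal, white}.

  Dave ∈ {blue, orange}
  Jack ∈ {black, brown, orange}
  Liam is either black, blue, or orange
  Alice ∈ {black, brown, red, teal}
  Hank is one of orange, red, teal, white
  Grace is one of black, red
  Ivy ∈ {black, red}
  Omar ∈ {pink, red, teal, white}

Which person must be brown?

Jack

Among the 8 variables, pink fits only Omar (and all 8 values in {black, blue, brown, orange, pink, red, teal, white} must be used), so Omar = pink.
The 7 still-open variables together cover exactly {black, blue, brown, orange, red, teal, white} — 7 values for 7 variables — and white appears only in Hank's list, so Hank = white.
The 6 still-open variables together cover exactly {black, blue, brown, orange, red, teal} — 6 values for 6 variables — and teal appears only in Alice's list, so Alice = teal.
Among the 5 still-open variables, brown fits only Jack (and all 5 values in {black, blue, brown, orange, red} must be used), so Jack = brown.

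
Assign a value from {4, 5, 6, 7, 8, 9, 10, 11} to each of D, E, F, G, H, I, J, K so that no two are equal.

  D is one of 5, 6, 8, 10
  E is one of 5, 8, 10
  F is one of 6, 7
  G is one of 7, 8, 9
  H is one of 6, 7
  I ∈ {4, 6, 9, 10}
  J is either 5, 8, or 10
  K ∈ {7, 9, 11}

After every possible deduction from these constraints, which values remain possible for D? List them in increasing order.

The 8 variables together cover exactly {4, 5, 6, 7, 8, 9, 10, 11} — 8 values for 8 variables — and 4 appears only in I's list, so I = 4.
Among the 7 still-open variables, 11 fits only K (and all 7 values in {5, 6, 7, 8, 9, 10, 11} must be used), so K = 11.
Among the 6 still-open variables, 9 fits only G (and all 6 values in {5, 6, 7, 8, 9, 10} must be used), so G = 9.
The 2 variables F and H are confined to {6, 7}, which locks those values in; drop them from D.
No further eliminations apply; D can still be any of 5, 8, 10.

5, 8, 10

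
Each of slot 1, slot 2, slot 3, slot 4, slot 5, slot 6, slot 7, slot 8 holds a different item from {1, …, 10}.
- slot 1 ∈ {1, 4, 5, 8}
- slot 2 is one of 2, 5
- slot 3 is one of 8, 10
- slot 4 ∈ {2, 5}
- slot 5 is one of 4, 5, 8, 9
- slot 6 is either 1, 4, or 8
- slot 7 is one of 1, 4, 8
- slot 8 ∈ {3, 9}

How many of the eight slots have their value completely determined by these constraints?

The 8 variables together cover exactly {1, 2, 3, 4, 5, 8, 9, 10} — 8 values for 8 variables — and 3 appears only in slot 8's list, so slot 8 = 3.
Among the 7 still-open variables, 9 fits only slot 5 (and all 7 values in {1, 2, 4, 5, 8, 9, 10} must be used), so slot 5 = 9.
The 6 still-open variables together cover exactly {1, 2, 4, 5, 8, 10} — 6 values for 6 variables — and 10 appears only in slot 3's list, so slot 3 = 10.
slot 2 and slot 4 share exactly the 2 values {2, 5}; by pigeonhole those values go to them, so strike 2, 5 from slot 1.
Determined: slot 3=10, slot 5=9, slot 8=3. The other slots each still have more than one consistent value. That makes 3.

3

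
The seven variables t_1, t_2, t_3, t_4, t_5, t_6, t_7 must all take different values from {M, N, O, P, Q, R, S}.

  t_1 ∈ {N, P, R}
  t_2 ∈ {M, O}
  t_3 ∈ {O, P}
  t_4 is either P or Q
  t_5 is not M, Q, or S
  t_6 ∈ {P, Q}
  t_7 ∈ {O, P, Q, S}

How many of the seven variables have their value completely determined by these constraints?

The 7 variables draw from only 7 values {M, N, O, P, Q, R, S}, so each is used; only t_2 can be M, hence t_2 = M.
The 6 still-open variables together cover exactly {N, O, P, Q, R, S} — 6 values for 6 variables — and S appears only in t_7's list, so t_7 = S.
t_4 and t_6 between them cover only {P, Q} — a naked pair. Remove those values from t_1, t_3, t_5.
t_3's domain is down to {O}, so t_3 = O. Eliminate O elsewhere: t_5.
Determined: t_2=M, t_3=O, t_7=S. The other variables each still have more than one consistent value. That makes 3.

3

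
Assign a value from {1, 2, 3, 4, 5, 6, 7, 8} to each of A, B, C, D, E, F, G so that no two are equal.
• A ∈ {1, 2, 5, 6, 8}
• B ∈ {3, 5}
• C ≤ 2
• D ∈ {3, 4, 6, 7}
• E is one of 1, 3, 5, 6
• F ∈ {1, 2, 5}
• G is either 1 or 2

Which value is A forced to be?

C and G between them cover only {1, 2} — a naked pair. Remove those values from A, E, F.
F has just one choice, so F = 5. Eliminate 5 elsewhere: A, B, E.
That leaves B = 3. Eliminate 3 elsewhere: D, E.
That leaves E = 6. Strike 6 from A, D.
So A = 8.

8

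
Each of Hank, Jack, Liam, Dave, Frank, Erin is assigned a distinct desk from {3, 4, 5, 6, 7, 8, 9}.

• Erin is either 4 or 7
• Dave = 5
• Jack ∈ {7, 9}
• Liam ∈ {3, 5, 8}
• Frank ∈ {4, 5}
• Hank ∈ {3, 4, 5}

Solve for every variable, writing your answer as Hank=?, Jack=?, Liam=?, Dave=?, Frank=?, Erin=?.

Hank=3, Jack=9, Liam=8, Dave=5, Frank=4, Erin=7

Dave's domain is down to {5}, so Dave = 5. Strike 5 from Hank, Liam, Frank.
Frank has just one choice, so Frank = 4. Eliminate 4 elsewhere: Hank, Erin.
Erin must be 7 (only option left). Strike 7 from Jack.
That leaves Hank = 3. So Liam can't be 3.
Jack must be 9 (only option left).
Liam must be 8 (only option left).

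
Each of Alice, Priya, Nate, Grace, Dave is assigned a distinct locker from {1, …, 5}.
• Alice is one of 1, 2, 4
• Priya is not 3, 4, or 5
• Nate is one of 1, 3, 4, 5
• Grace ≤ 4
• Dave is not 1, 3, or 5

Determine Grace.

Among the 5 variables, 5 fits only Nate (and all 5 values in {1, 2, 3, 4, 5} must be used), so Nate = 5.
The 4 still-open variables draw from only 4 values {1, 2, 3, 4}, so each is used; only Grace can be 3, hence Grace = 3.

3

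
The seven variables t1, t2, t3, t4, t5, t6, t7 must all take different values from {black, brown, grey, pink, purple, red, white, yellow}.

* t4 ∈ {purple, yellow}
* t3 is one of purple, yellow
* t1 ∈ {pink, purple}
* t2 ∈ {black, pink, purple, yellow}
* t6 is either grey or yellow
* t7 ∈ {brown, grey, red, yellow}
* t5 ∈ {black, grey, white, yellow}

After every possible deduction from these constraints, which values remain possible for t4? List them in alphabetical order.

t3 and t4 between them cover only {purple, yellow} — a naked pair. Remove those values from t1, t2, t5, t6, t7.
t1's domain is down to {pink}, so t1 = pink. Strike pink from t2.
t2's domain is down to {black}, so t2 = black. Strike black from t5.
t6's domain is down to {grey}, so t6 = grey. Eliminate grey elsewhere: t5, t7.
t5 must be white (only option left).
No further eliminations apply; t4 can still be any of purple, yellow.

purple, yellow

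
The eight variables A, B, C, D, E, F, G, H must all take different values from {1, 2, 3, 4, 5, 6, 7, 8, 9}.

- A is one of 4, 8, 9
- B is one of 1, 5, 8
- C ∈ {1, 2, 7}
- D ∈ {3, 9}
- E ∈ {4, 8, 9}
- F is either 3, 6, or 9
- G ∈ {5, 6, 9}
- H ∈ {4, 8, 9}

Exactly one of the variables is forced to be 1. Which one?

B

A, E, H between them cover only {4, 8, 9} — a naked triple. Remove those values from B, D, F, G.
D's domain is down to {3}, so D = 3. Eliminate 3 elsewhere: F.
That leaves F = 6. Strike 6 from G.
G's domain is down to {5}, so G = 5. Remove 5 from B.
So 1 goes to B.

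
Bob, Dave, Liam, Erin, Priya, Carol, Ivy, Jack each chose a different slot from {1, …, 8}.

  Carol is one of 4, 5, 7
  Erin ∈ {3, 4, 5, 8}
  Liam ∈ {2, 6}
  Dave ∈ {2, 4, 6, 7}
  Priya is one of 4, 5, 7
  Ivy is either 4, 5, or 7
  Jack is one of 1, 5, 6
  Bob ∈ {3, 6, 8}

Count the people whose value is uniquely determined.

The 8 variables together cover exactly {1, 2, 3, 4, 5, 6, 7, 8} — 8 values for 8 variables — and 1 appears only in Jack's list, so Jack = 1.
Priya, Carol, Ivy between them cover only {4, 5, 7} — a naked triple. Remove those values from Dave, Erin.
Dave and Liam share exactly the 2 values {2, 6}; by pigeonhole those values go to them, so strike 2, 6 from Bob.
Determined: Jack=1. The other people each still have more than one consistent value. That makes 1.

1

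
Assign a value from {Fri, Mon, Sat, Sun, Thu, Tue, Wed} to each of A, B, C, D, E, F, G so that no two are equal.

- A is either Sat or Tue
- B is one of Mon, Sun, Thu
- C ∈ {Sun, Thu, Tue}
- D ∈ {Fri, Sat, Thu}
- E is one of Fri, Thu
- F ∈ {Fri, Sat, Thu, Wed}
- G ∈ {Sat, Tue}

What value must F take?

The 7 variables draw from only 7 values {Fri, Mon, Sat, Sun, Thu, Tue, Wed}, so each is used; only B can be Mon, hence B = Mon.
Among the 6 still-open variables, Sun fits only C (and all 6 values in {Fri, Sat, Sun, Thu, Tue, Wed} must be used), so C = Sun.
Among the 5 still-open variables, Wed fits only F (and all 5 values in {Fri, Sat, Thu, Tue, Wed} must be used), so F = Wed.

Wed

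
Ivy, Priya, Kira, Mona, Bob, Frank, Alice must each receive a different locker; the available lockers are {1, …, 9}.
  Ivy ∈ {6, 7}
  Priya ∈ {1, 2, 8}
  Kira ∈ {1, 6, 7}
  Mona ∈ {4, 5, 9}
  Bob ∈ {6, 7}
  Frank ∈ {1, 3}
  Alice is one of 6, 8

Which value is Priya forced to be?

2

Ivy and Bob share exactly the 2 values {6, 7}; by pigeonhole those values go to them, so strike 6, 7 from Kira, Alice.
Kira's domain is down to {1}, so Kira = 1. Remove 1 from Priya, Frank.
That leaves Frank = 3.
Alice has just one choice, so Alice = 8. So Priya can't be 8.
So Priya = 2.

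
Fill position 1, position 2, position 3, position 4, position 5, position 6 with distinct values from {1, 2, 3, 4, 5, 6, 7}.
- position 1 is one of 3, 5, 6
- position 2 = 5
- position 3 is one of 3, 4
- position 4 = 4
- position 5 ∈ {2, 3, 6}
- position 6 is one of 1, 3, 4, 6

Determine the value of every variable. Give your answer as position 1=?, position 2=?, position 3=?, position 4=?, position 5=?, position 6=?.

position 1=6, position 2=5, position 3=3, position 4=4, position 5=2, position 6=1

position 2 has just one choice, so position 2 = 5. Remove 5 from position 1.
position 4 must be 4 (only option left). Strike 4 from position 3, position 6.
position 3 has just one choice, so position 3 = 3. Strike 3 from position 1, position 5, position 6.
position 1 must be 6 (only option left). Strike 6 from position 5, position 6.
position 5 has just one choice, so position 5 = 2.
That leaves position 6 = 1.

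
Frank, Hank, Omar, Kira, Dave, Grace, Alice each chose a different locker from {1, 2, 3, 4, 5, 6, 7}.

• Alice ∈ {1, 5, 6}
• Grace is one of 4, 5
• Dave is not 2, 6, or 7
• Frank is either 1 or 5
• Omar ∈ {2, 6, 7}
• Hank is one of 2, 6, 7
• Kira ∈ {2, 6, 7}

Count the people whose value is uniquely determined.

2

Among the 7 variables, 3 fits only Dave (and all 7 values in {1, 2, 3, 4, 5, 6, 7} must be used), so Dave = 3.
The 6 still-open variables draw from only 6 values {1, 2, 4, 5, 6, 7}, so each is used; only Grace can be 4, hence Grace = 4.
The 3 variables Hank, Omar, Kira are confined to {2, 6, 7}, which locks those values in; drop them from Alice.
Determined: Dave=3, Grace=4. The other people each still have more than one consistent value. That makes 2.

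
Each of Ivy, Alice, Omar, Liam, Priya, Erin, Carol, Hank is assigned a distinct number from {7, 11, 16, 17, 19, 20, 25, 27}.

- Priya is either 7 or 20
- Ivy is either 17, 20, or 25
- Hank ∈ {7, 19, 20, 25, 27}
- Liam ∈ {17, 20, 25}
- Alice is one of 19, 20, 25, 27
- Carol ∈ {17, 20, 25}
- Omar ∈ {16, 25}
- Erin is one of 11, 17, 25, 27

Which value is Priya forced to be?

7

Among the 8 variables, 11 fits only Erin (and all 8 values in {7, 11, 16, 17, 19, 20, 25, 27} must be used), so Erin = 11.
The 7 still-open variables together cover exactly {7, 16, 17, 19, 20, 25, 27} — 7 values for 7 variables — and 16 appears only in Omar's list, so Omar = 16.
Ivy, Liam, Carol share exactly the 3 values {17, 20, 25}; by pigeonhole those values go to them, so strike 17, 20, 25 from Alice, Priya, Hank.
So Priya = 7.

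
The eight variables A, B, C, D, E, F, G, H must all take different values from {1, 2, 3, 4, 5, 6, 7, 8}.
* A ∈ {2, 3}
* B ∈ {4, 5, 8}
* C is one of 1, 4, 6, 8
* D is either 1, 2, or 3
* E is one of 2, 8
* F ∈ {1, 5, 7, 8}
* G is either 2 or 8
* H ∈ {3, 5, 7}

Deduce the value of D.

1

Among the 8 variables, 6 fits only C (and all 8 values in {1, 2, 3, 4, 5, 6, 7, 8} must be used), so C = 6.
The 7 still-open variables together cover exactly {1, 2, 3, 4, 5, 7, 8} — 7 values for 7 variables — and 4 appears only in B's list, so B = 4.
The 2 variables E and G are confined to {2, 8}, which locks those values in; drop them from A, D, F.
A's domain is down to {3}, so A = 3. So D, H can't be 3.
So D = 1.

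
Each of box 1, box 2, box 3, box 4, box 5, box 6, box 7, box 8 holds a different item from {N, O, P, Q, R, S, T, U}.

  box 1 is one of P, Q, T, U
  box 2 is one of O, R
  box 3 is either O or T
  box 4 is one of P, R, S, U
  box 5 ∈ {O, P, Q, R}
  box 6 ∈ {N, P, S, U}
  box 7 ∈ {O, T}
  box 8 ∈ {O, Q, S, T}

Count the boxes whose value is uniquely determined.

Among the 8 variables, N fits only box 6 (and all 8 values in {N, O, P, Q, R, S, T, U} must be used), so box 6 = N.
The 2 variables box 3 and box 7 are confined to {O, T}, which locks those values in; drop them from box 1, box 2, box 5, box 8.
That leaves box 2 = R. Strike R from box 4, box 5.
Determined: box 2=R, box 6=N. The other boxes each still have more than one consistent value. That makes 2.

2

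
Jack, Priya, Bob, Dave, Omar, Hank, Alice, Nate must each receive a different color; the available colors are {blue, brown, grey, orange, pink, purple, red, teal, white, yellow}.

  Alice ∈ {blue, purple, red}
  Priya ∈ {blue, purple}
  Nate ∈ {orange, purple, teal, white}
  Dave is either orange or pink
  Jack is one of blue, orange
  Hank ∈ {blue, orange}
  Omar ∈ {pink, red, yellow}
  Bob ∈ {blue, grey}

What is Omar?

yellow

Jack and Hank share exactly the 2 values {blue, orange}; by pigeonhole those values go to them, so strike blue, orange from Priya, Bob, Dave, Alice, Nate.
Priya has just one choice, so Priya = purple. Strike purple from Alice, Nate.
That leaves Bob = grey.
Dave must be pink (only option left). Remove pink from Omar.
Alice's domain is down to {red}, so Alice = red. Eliminate red elsewhere: Omar.
So Omar = yellow.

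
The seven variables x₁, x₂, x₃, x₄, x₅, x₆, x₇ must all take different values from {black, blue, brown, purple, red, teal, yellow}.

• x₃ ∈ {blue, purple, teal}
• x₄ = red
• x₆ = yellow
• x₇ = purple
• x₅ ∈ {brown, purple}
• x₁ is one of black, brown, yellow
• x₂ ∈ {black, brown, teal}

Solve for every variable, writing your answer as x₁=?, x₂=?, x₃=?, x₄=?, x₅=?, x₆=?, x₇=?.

x₄ has just one choice, so x₄ = red.
x₆ must be yellow (only option left). Strike yellow from x₁.
x₇'s domain is down to {purple}, so x₇ = purple. Remove purple from x₃, x₅.
x₅'s domain is down to {brown}, so x₅ = brown. Strike brown from x₁, x₂.
x₁ must be black (only option left). Strike black from x₂.
That leaves x₂ = teal. So x₃ can't be teal.
x₃ must be blue (only option left).

x₁=black, x₂=teal, x₃=blue, x₄=red, x₅=brown, x₆=yellow, x₇=purple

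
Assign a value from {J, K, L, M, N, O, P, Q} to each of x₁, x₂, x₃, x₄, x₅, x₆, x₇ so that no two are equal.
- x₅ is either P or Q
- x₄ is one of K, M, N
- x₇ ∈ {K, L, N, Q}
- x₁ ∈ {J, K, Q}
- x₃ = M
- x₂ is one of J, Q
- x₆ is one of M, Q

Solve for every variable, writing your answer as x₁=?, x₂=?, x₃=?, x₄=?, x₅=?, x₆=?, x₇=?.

x₃ has just one choice, so x₃ = M. Strike M from x₄, x₆.
x₆ has just one choice, so x₆ = Q. Strike Q from x₁, x₂, x₅, x₇.
That leaves x₂ = J. Remove J from x₁.
That leaves x₅ = P.
x₁ must be K (only option left). Eliminate K elsewhere: x₄, x₇.
x₄ must be N (only option left). So x₇ can't be N.
x₇'s domain is down to {L}, so x₇ = L.

x₁=K, x₂=J, x₃=M, x₄=N, x₅=P, x₆=Q, x₇=L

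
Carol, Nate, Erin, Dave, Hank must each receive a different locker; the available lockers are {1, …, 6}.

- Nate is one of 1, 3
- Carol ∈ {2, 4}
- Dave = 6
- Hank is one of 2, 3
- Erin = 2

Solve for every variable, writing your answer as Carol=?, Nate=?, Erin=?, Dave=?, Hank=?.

Carol=4, Nate=1, Erin=2, Dave=6, Hank=3

Erin's domain is down to {2}, so Erin = 2. Strike 2 from Carol, Hank.
Dave must be 6 (only option left).
That leaves Hank = 3. Strike 3 from Nate.
Carol's domain is down to {4}, so Carol = 4.
Nate's domain is down to {1}, so Nate = 1.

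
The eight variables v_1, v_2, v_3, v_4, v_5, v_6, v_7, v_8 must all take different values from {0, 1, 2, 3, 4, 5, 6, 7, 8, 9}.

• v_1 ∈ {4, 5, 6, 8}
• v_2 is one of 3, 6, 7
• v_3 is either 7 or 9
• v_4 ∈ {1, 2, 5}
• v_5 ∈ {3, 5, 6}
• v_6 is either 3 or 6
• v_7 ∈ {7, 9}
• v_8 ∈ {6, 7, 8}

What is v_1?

4

v_3 and v_7 share exactly the 2 values {7, 9}; by pigeonhole those values go to them, so strike 7, 9 from v_2, v_8.
v_2 and v_6 between them cover only {3, 6} — a naked pair. Remove those values from v_1, v_5, v_8.
v_5 has just one choice, so v_5 = 5. So v_1, v_4 can't be 5.
That leaves v_8 = 8. Remove 8 from v_1.
So v_1 = 4.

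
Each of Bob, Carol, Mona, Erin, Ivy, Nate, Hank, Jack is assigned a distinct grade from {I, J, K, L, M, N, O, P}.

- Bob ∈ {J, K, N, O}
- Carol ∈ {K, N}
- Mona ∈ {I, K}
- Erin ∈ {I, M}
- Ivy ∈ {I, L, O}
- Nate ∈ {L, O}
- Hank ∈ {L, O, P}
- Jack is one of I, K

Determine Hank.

The 8 variables together cover exactly {I, J, K, L, M, N, O, P} — 8 values for 8 variables — and J appears only in Bob's list, so Bob = J.
The 7 still-open variables together cover exactly {I, K, L, M, N, O, P} — 7 values for 7 variables — and M appears only in Erin's list, so Erin = M.
The 6 still-open variables together cover exactly {I, K, L, N, O, P} — 6 values for 6 variables — and N appears only in Carol's list, so Carol = N.
The 5 still-open variables draw from only 5 values {I, K, L, O, P}, so each is used; only Hank can be P, hence Hank = P.

P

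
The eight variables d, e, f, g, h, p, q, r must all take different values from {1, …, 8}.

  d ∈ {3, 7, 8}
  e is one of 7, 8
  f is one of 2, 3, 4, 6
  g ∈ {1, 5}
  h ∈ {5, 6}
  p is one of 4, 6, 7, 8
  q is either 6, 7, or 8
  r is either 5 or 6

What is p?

The 8 variables together cover exactly {1, 2, 3, 4, 5, 6, 7, 8} — 8 values for 8 variables — and 1 appears only in g's list, so g = 1.
The 7 still-open variables draw from only 7 values {2, 3, 4, 5, 6, 7, 8}, so each is used; only f can be 2, hence f = 2.
Among the 6 still-open variables, 3 fits only d (and all 6 values in {3, 4, 5, 6, 7, 8} must be used), so d = 3.
The 5 still-open variables together cover exactly {4, 5, 6, 7, 8} — 5 values for 5 variables — and 4 appears only in p's list, so p = 4.

4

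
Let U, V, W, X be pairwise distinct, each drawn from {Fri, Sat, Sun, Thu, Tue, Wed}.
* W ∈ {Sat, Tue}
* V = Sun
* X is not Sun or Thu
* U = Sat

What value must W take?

U has just one choice, so U = Sat. Remove Sat from W, X.
So W = Tue.

Tue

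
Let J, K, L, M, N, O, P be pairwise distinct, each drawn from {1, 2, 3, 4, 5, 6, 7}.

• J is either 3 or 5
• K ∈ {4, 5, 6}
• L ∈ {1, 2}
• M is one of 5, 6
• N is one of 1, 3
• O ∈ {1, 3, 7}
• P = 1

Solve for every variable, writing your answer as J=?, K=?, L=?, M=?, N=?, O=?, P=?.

J=5, K=4, L=2, M=6, N=3, O=7, P=1

P has just one choice, so P = 1. Eliminate 1 elsewhere: L, N, O.
L has just one choice, so L = 2.
N's domain is down to {3}, so N = 3. Strike 3 from J, O.
O's domain is down to {7}, so O = 7.
J's domain is down to {5}, so J = 5. Eliminate 5 elsewhere: K, M.
M's domain is down to {6}, so M = 6. Strike 6 from K.
K's domain is down to {4}, so K = 4.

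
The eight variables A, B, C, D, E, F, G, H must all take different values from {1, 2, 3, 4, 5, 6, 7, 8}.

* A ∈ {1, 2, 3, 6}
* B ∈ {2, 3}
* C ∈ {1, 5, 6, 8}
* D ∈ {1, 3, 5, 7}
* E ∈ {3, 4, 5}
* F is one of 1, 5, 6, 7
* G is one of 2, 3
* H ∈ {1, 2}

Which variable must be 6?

Among the 8 variables, 4 fits only E (and all 8 values in {1, 2, 3, 4, 5, 6, 7, 8} must be used), so E = 4.
Among the 7 still-open variables, 8 fits only C (and all 7 values in {1, 2, 3, 5, 6, 7, 8} must be used), so C = 8.
The 2 variables B and G are confined to {2, 3}, which locks those values in; drop them from A, D, H.
That leaves H = 1. So A, D, F can't be 1.
So 6 goes to A.

A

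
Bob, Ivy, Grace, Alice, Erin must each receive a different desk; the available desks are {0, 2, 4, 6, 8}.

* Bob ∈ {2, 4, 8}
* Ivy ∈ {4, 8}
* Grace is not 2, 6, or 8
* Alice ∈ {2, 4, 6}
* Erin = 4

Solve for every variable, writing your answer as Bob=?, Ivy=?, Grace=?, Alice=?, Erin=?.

Erin must be 4 (only option left). So Bob, Ivy, Grace, Alice can't be 4.
Ivy must be 8 (only option left). Strike 8 from Bob.
Grace must be 0 (only option left).
Bob has just one choice, so Bob = 2. Eliminate 2 elsewhere: Alice.
Alice must be 6 (only option left).

Bob=2, Ivy=8, Grace=0, Alice=6, Erin=4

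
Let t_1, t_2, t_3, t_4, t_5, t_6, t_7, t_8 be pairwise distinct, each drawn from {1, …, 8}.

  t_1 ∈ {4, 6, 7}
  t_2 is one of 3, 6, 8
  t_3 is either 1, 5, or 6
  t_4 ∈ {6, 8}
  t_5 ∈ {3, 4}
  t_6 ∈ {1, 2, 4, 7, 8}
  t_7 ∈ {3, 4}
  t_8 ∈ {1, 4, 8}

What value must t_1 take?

The 8 variables draw from only 8 values {1, 2, 3, 4, 5, 6, 7, 8}, so each is used; only t_6 can be 2, hence t_6 = 2.
The 7 still-open variables together cover exactly {1, 3, 4, 5, 6, 7, 8} — 7 values for 7 variables — and 5 appears only in t_3's list, so t_3 = 5.
The 6 still-open variables together cover exactly {1, 3, 4, 6, 7, 8} — 6 values for 6 variables — and 1 appears only in t_8's list, so t_8 = 1.
The 5 still-open variables together cover exactly {3, 4, 6, 7, 8} — 5 values for 5 variables — and 7 appears only in t_1's list, so t_1 = 7.

7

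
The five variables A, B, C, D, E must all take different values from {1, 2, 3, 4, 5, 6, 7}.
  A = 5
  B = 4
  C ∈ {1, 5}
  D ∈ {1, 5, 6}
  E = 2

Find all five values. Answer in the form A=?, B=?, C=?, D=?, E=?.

A's domain is down to {5}, so A = 5. Eliminate 5 elsewhere: C, D.
B must be 4 (only option left).
C has just one choice, so C = 1. Eliminate 1 elsewhere: D.
That leaves D = 6.
E has just one choice, so E = 2.

A=5, B=4, C=1, D=6, E=2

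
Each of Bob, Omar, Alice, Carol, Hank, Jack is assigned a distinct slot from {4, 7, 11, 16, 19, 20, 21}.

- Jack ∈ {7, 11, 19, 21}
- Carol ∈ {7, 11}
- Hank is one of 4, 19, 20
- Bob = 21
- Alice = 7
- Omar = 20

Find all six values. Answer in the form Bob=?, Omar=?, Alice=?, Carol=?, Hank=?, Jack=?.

Bob=21, Omar=20, Alice=7, Carol=11, Hank=4, Jack=19

Bob has just one choice, so Bob = 21. Eliminate 21 elsewhere: Jack.
That leaves Omar = 20. Remove 20 from Hank.
That leaves Alice = 7. Strike 7 from Carol, Jack.
Carol's domain is down to {11}, so Carol = 11. So Jack can't be 11.
Jack has just one choice, so Jack = 19. Remove 19 from Hank.
Hank has just one choice, so Hank = 4.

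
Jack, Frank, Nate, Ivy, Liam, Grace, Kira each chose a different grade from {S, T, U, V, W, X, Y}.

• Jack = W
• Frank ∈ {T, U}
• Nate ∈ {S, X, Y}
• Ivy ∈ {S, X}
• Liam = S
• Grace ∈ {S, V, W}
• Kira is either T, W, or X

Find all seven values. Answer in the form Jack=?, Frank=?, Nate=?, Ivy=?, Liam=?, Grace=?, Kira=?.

Jack must be W (only option left). Strike W from Grace, Kira.
Liam must be S (only option left). Eliminate S elsewhere: Nate, Ivy, Grace.
Grace has just one choice, so Grace = V.
That leaves Ivy = X. So Nate, Kira can't be X.
Kira's domain is down to {T}, so Kira = T. Remove T from Frank.
That leaves Frank = U.
Nate must be Y (only option left).

Jack=W, Frank=U, Nate=Y, Ivy=X, Liam=S, Grace=V, Kira=T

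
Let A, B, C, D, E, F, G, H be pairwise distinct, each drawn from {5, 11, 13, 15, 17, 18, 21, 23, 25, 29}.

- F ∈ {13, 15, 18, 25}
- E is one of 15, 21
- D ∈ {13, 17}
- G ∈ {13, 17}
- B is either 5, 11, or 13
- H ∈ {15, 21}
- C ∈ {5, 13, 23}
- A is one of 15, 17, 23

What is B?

D and G share exactly the 2 values {13, 17}; by pigeonhole those values go to them, so strike 13, 17 from A, B, C, F.
E and H share exactly the 2 values {15, 21}; by pigeonhole those values go to them, so strike 15, 21 from A, F.
A must be 23 (only option left). Eliminate 23 elsewhere: C.
C must be 5 (only option left). So B can't be 5.
So B = 11.

11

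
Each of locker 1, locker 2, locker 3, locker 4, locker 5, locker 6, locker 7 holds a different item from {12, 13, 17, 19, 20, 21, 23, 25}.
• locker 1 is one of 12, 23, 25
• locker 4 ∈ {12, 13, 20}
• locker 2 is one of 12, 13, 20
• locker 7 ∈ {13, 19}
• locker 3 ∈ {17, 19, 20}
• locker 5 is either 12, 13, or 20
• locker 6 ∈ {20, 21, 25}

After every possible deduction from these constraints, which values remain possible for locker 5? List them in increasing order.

12, 13, 20

locker 2, locker 4, locker 5 share exactly the 3 values {12, 13, 20}; by pigeonhole those values go to them, so strike 12, 13, 20 from locker 1, locker 3, locker 6, locker 7.
locker 7 must be 19 (only option left). Remove 19 from locker 3.
locker 3's domain is down to {17}, so locker 3 = 17.
No further eliminations apply; locker 5 can still be any of 12, 13, 20.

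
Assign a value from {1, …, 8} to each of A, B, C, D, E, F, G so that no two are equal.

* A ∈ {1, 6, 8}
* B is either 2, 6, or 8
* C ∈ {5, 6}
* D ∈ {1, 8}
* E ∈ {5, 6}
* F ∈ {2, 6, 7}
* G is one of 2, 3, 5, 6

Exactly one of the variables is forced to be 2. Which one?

B

The 7 variables together cover exactly {1, 2, 3, 5, 6, 7, 8} — 7 values for 7 variables — and 3 appears only in G's list, so G = 3.
The 6 still-open variables draw from only 6 values {1, 2, 5, 6, 7, 8}, so each is used; only F can be 7, hence F = 7.
The 5 still-open variables together cover exactly {1, 2, 5, 6, 8} — 5 values for 5 variables — and 2 appears only in B's list, so B = 2.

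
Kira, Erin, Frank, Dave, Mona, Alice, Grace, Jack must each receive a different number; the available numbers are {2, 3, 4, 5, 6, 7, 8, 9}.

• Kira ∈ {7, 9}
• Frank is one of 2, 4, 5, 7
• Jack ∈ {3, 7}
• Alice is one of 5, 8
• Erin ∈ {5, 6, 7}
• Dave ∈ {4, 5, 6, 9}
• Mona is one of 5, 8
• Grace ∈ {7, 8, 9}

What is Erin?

The 8 variables together cover exactly {2, 3, 4, 5, 6, 7, 8, 9} — 8 values for 8 variables — and 2 appears only in Frank's list, so Frank = 2.
The 7 still-open variables together cover exactly {3, 4, 5, 6, 7, 8, 9} — 7 values for 7 variables — and 3 appears only in Jack's list, so Jack = 3.
The 6 still-open variables draw from only 6 values {4, 5, 6, 7, 8, 9}, so each is used; only Dave can be 4, hence Dave = 4.
Among the 5 still-open variables, 6 fits only Erin (and all 5 values in {5, 6, 7, 8, 9} must be used), so Erin = 6.

6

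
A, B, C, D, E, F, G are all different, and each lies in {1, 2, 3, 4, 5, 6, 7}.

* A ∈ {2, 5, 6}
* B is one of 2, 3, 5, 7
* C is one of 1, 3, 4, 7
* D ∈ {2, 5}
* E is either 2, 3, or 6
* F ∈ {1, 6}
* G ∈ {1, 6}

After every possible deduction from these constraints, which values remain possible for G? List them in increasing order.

1, 6

Among the 7 variables, 4 fits only C (and all 7 values in {1, 2, 3, 4, 5, 6, 7} must be used), so C = 4.
The 6 still-open variables draw from only 6 values {1, 2, 3, 5, 6, 7}, so each is used; only B can be 7, hence B = 7.
Among the 5 still-open variables, 3 fits only E (and all 5 values in {1, 2, 3, 5, 6} must be used), so E = 3.
F and G share exactly the 2 values {1, 6}; by pigeonhole those values go to them, so strike 1, 6 from A.
No further eliminations apply; G can still be any of 1, 6.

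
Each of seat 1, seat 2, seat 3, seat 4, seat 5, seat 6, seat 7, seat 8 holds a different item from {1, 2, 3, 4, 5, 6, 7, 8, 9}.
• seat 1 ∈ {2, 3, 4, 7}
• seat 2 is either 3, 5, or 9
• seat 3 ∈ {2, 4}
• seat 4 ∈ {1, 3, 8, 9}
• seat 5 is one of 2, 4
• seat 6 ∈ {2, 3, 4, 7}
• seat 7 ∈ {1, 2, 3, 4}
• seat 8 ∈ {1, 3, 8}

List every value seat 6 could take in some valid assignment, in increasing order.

Among the 8 variables, 5 fits only seat 2 (and all 8 values in {1, 2, 3, 4, 5, 7, 8, 9} must be used), so seat 2 = 5.
The 7 still-open variables draw from only 7 values {1, 2, 3, 4, 7, 8, 9}, so each is used; only seat 4 can be 9, hence seat 4 = 9.
Among the 6 still-open variables, 8 fits only seat 8 (and all 6 values in {1, 2, 3, 4, 7, 8} must be used), so seat 8 = 8.
The 5 still-open variables draw from only 5 values {1, 2, 3, 4, 7}, so each is used; only seat 7 can be 1, hence seat 7 = 1.
seat 3 and seat 5 share exactly the 2 values {2, 4}; by pigeonhole those values go to them, so strike 2, 4 from seat 1, seat 6.
No further eliminations apply; seat 6 can still be any of 3, 7.

3, 7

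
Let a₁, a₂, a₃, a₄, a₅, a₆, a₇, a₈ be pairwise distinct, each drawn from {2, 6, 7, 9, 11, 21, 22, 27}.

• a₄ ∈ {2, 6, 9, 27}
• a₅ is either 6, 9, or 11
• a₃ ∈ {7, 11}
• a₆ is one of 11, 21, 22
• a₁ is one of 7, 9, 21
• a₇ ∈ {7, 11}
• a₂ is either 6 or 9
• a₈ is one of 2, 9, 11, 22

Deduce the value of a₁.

The 8 variables together cover exactly {2, 6, 7, 9, 11, 21, 22, 27} — 8 values for 8 variables — and 27 appears only in a₄'s list, so a₄ = 27.
The 7 still-open variables together cover exactly {2, 6, 7, 9, 11, 21, 22} — 7 values for 7 variables — and 2 appears only in a₈'s list, so a₈ = 2.
The 6 still-open variables draw from only 6 values {6, 7, 9, 11, 21, 22}, so each is used; only a₆ can be 22, hence a₆ = 22.
The 5 still-open variables draw from only 5 values {6, 7, 9, 11, 21}, so each is used; only a₁ can be 21, hence a₁ = 21.

21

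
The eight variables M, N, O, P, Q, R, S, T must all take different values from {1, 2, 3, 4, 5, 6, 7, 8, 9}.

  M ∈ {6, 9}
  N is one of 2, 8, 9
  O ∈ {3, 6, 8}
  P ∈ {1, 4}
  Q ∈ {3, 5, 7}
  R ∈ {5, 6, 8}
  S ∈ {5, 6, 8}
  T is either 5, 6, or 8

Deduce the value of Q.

7

The 3 variables R, S, T are confined to {5, 6, 8}, which locks those values in; drop them from M, N, O, Q.
M has just one choice, so M = 9. Eliminate 9 elsewhere: N.
That leaves N = 2.
That leaves O = 3. Remove 3 from Q.
So Q = 7.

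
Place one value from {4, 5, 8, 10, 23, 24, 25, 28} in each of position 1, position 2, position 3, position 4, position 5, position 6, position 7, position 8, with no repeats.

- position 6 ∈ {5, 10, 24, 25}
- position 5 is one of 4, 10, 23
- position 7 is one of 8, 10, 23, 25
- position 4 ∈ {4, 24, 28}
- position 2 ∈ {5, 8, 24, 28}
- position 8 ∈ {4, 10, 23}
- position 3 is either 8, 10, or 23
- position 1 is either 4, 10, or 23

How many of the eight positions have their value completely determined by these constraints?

2

The 3 variables position 1, position 5, position 8 are confined to {4, 10, 23}, which locks those values in; drop them from position 3, position 4, position 6, position 7.
That leaves position 3 = 8. Remove 8 from position 2, position 7.
position 7 has just one choice, so position 7 = 25. Remove 25 from position 6.
Determined: position 3=8, position 7=25. The other positions each still have more than one consistent value. That makes 2.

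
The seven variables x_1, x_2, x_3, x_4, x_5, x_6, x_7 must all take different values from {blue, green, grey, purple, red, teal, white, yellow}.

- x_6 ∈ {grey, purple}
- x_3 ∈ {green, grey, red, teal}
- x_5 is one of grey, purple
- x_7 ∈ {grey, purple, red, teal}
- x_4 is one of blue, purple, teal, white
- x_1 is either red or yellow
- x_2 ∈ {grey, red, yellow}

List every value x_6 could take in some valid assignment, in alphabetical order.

x_5 and x_6 between them cover only {grey, purple} — a naked pair. Remove those values from x_2, x_3, x_4, x_7.
x_1 and x_2 between them cover only {red, yellow} — a naked pair. Remove those values from x_3, x_7.
x_7 must be teal (only option left). Remove teal from x_3, x_4.
That leaves x_3 = green.
No further eliminations apply; x_6 can still be any of grey, purple.

grey, purple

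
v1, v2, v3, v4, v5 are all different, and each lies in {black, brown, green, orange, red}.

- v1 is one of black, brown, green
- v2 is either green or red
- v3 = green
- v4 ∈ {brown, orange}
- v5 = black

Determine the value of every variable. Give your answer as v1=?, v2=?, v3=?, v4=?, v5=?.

v3 must be green (only option left). Eliminate green elsewhere: v1, v2.
v5 has just one choice, so v5 = black. Remove black from v1.
v1's domain is down to {brown}, so v1 = brown. Remove brown from v4.
v2 must be red (only option left).
That leaves v4 = orange.

v1=brown, v2=red, v3=green, v4=orange, v5=black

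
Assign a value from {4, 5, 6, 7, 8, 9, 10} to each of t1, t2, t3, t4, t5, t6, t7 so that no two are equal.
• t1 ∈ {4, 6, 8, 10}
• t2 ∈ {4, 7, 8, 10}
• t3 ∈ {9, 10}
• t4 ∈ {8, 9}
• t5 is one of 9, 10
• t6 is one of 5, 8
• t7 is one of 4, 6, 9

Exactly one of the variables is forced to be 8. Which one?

The 7 variables draw from only 7 values {4, 5, 6, 7, 8, 9, 10}, so each is used; only t6 can be 5, hence t6 = 5.
The 6 still-open variables draw from only 6 values {4, 6, 7, 8, 9, 10}, so each is used; only t2 can be 7, hence t2 = 7.
The 2 variables t3 and t5 are confined to {9, 10}, which locks those values in; drop them from t1, t4, t7.
So 8 goes to t4.

t4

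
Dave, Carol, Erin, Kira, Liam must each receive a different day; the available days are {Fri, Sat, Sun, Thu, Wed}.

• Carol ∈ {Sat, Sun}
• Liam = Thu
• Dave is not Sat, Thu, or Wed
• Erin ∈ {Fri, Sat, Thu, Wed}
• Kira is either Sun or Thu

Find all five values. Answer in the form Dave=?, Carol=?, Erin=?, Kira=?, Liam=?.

Liam has just one choice, so Liam = Thu. Eliminate Thu elsewhere: Erin, Kira.
Kira must be Sun (only option left). Eliminate Sun elsewhere: Dave, Carol.
Dave has just one choice, so Dave = Fri. Remove Fri from Erin.
Carol has just one choice, so Carol = Sat. Remove Sat from Erin.
Erin's domain is down to {Wed}, so Erin = Wed.

Dave=Fri, Carol=Sat, Erin=Wed, Kira=Sun, Liam=Thu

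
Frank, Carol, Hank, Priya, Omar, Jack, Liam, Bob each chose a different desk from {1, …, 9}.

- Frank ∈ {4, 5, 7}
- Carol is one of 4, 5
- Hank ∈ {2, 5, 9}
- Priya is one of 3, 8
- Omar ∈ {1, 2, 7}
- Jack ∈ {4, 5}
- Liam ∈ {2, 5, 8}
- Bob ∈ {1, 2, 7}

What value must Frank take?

7

The 8 variables draw from only 8 values {1, 2, 3, 4, 5, 7, 8, 9}, so each is used; only Priya can be 3, hence Priya = 3.
The 7 still-open variables draw from only 7 values {1, 2, 4, 5, 7, 8, 9}, so each is used; only Liam can be 8, hence Liam = 8.
The 6 still-open variables together cover exactly {1, 2, 4, 5, 7, 9} — 6 values for 6 variables — and 9 appears only in Hank's list, so Hank = 9.
Carol and Jack between them cover only {4, 5} — a naked pair. Remove those values from Frank.
So Frank = 7.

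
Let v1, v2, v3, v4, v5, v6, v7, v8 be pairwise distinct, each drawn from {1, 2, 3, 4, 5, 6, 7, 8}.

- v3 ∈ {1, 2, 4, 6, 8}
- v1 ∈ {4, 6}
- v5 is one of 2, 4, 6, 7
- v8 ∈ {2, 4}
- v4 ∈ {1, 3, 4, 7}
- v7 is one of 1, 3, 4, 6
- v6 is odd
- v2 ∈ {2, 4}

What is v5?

Among the 8 variables, 5 fits only v6 (and all 8 values in {1, 2, 3, 4, 5, 6, 7, 8} must be used), so v6 = 5.
Among the 7 still-open variables, 8 fits only v3 (and all 7 values in {1, 2, 3, 4, 6, 7, 8} must be used), so v3 = 8.
v2 and v8 share exactly the 2 values {2, 4}; by pigeonhole those values go to them, so strike 2, 4 from v1, v4, v5, v7.
v1 has just one choice, so v1 = 6. So v5, v7 can't be 6.
So v5 = 7.

7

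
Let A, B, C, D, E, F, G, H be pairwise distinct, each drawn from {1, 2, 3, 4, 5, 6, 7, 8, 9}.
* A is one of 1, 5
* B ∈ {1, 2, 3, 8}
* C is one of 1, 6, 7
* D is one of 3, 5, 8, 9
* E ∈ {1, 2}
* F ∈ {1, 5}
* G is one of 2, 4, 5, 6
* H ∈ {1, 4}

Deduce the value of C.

The 2 variables A and F are confined to {1, 5}, which locks those values in; drop them from B, C, D, E, G, H.
E must be 2 (only option left). So B, G can't be 2.
H must be 4 (only option left). Remove 4 from G.
G's domain is down to {6}, so G = 6. Eliminate 6 elsewhere: C.
So C = 7.

7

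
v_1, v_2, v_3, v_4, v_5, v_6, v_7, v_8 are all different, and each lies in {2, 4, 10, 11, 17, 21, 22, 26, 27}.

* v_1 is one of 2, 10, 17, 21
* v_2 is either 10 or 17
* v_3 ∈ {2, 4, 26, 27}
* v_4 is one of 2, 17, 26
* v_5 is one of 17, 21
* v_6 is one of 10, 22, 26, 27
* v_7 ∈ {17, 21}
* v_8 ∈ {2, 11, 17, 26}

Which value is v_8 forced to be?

v_5 and v_7 share exactly the 2 values {17, 21}; by pigeonhole those values go to them, so strike 17, 21 from v_1, v_2, v_4, v_8.
v_2 has just one choice, so v_2 = 10. Remove 10 from v_1, v_6.
v_1 must be 2 (only option left). Strike 2 from v_3, v_4, v_8.
v_4's domain is down to {26}, so v_4 = 26. Strike 26 from v_3, v_6, v_8.
So v_8 = 11.

11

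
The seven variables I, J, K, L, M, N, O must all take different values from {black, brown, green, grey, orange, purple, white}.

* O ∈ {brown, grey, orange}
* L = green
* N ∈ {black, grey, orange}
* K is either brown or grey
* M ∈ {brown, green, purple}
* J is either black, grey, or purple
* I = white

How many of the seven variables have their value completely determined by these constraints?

2

I must be white (only option left).
L has just one choice, so L = green. Remove green from M.
Determined: I=white, L=green. The other variables each still have more than one consistent value. That makes 2.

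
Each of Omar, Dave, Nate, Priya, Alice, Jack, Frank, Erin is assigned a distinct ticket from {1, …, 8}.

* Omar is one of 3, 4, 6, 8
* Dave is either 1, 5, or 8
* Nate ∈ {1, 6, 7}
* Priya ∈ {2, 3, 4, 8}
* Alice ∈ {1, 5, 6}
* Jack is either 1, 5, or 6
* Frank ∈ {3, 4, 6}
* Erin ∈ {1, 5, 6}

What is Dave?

8

Among the 8 variables, 2 fits only Priya (and all 8 values in {1, 2, 3, 4, 5, 6, 7, 8} must be used), so Priya = 2.
The 7 still-open variables draw from only 7 values {1, 3, 4, 5, 6, 7, 8}, so each is used; only Nate can be 7, hence Nate = 7.
Alice, Jack, Erin between them cover only {1, 5, 6} — a naked triple. Remove those values from Omar, Dave, Frank.
So Dave = 8.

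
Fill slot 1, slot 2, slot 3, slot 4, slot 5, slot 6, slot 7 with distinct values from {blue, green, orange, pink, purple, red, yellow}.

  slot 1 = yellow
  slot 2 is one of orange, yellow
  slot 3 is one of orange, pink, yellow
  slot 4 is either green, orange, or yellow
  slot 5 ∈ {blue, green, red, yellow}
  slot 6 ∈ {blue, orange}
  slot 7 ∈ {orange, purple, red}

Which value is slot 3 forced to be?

pink

slot 1 must be yellow (only option left). Strike yellow from slot 2, slot 3, slot 4, slot 5.
slot 2 must be orange (only option left). Strike orange from slot 3, slot 4, slot 6, slot 7.
So slot 3 = pink.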